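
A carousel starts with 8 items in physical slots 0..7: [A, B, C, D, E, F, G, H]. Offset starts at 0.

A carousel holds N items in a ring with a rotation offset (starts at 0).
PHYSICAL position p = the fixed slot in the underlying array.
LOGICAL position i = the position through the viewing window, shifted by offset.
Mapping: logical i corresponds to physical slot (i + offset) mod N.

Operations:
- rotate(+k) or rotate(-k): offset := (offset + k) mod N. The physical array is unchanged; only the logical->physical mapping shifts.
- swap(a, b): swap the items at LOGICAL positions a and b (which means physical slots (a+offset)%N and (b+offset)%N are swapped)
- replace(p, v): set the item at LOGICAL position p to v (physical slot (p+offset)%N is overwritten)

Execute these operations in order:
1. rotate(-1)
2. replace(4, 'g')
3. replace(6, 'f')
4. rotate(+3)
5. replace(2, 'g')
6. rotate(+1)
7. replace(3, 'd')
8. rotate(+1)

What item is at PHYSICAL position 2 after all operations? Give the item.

Answer: C

Derivation:
After op 1 (rotate(-1)): offset=7, physical=[A,B,C,D,E,F,G,H], logical=[H,A,B,C,D,E,F,G]
After op 2 (replace(4, 'g')): offset=7, physical=[A,B,C,g,E,F,G,H], logical=[H,A,B,C,g,E,F,G]
After op 3 (replace(6, 'f')): offset=7, physical=[A,B,C,g,E,f,G,H], logical=[H,A,B,C,g,E,f,G]
After op 4 (rotate(+3)): offset=2, physical=[A,B,C,g,E,f,G,H], logical=[C,g,E,f,G,H,A,B]
After op 5 (replace(2, 'g')): offset=2, physical=[A,B,C,g,g,f,G,H], logical=[C,g,g,f,G,H,A,B]
After op 6 (rotate(+1)): offset=3, physical=[A,B,C,g,g,f,G,H], logical=[g,g,f,G,H,A,B,C]
After op 7 (replace(3, 'd')): offset=3, physical=[A,B,C,g,g,f,d,H], logical=[g,g,f,d,H,A,B,C]
After op 8 (rotate(+1)): offset=4, physical=[A,B,C,g,g,f,d,H], logical=[g,f,d,H,A,B,C,g]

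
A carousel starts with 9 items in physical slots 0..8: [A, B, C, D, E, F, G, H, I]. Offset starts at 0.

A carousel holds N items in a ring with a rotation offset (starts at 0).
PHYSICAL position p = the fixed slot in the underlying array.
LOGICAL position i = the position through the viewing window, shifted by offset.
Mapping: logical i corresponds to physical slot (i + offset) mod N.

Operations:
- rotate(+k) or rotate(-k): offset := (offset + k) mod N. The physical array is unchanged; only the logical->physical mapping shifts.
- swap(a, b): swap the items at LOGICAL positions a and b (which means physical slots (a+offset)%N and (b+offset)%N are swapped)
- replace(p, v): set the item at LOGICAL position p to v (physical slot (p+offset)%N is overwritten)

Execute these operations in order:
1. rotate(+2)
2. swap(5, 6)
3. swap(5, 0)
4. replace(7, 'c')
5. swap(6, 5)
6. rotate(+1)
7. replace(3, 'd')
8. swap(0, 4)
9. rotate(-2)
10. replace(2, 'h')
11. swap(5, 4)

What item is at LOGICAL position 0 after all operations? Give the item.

After op 1 (rotate(+2)): offset=2, physical=[A,B,C,D,E,F,G,H,I], logical=[C,D,E,F,G,H,I,A,B]
After op 2 (swap(5, 6)): offset=2, physical=[A,B,C,D,E,F,G,I,H], logical=[C,D,E,F,G,I,H,A,B]
After op 3 (swap(5, 0)): offset=2, physical=[A,B,I,D,E,F,G,C,H], logical=[I,D,E,F,G,C,H,A,B]
After op 4 (replace(7, 'c')): offset=2, physical=[c,B,I,D,E,F,G,C,H], logical=[I,D,E,F,G,C,H,c,B]
After op 5 (swap(6, 5)): offset=2, physical=[c,B,I,D,E,F,G,H,C], logical=[I,D,E,F,G,H,C,c,B]
After op 6 (rotate(+1)): offset=3, physical=[c,B,I,D,E,F,G,H,C], logical=[D,E,F,G,H,C,c,B,I]
After op 7 (replace(3, 'd')): offset=3, physical=[c,B,I,D,E,F,d,H,C], logical=[D,E,F,d,H,C,c,B,I]
After op 8 (swap(0, 4)): offset=3, physical=[c,B,I,H,E,F,d,D,C], logical=[H,E,F,d,D,C,c,B,I]
After op 9 (rotate(-2)): offset=1, physical=[c,B,I,H,E,F,d,D,C], logical=[B,I,H,E,F,d,D,C,c]
After op 10 (replace(2, 'h')): offset=1, physical=[c,B,I,h,E,F,d,D,C], logical=[B,I,h,E,F,d,D,C,c]
After op 11 (swap(5, 4)): offset=1, physical=[c,B,I,h,E,d,F,D,C], logical=[B,I,h,E,d,F,D,C,c]

Answer: B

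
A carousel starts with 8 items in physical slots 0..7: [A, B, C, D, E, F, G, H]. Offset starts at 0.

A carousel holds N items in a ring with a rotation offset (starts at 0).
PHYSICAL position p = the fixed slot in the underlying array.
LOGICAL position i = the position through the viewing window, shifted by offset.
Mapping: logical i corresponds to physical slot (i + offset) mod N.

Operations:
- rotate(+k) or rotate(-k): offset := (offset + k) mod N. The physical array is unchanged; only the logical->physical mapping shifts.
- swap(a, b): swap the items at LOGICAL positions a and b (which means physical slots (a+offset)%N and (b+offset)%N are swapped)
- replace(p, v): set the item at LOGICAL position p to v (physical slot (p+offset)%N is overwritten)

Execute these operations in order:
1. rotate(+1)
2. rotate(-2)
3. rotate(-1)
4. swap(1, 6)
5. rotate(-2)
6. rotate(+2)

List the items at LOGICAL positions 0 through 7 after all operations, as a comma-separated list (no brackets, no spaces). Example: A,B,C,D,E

After op 1 (rotate(+1)): offset=1, physical=[A,B,C,D,E,F,G,H], logical=[B,C,D,E,F,G,H,A]
After op 2 (rotate(-2)): offset=7, physical=[A,B,C,D,E,F,G,H], logical=[H,A,B,C,D,E,F,G]
After op 3 (rotate(-1)): offset=6, physical=[A,B,C,D,E,F,G,H], logical=[G,H,A,B,C,D,E,F]
After op 4 (swap(1, 6)): offset=6, physical=[A,B,C,D,H,F,G,E], logical=[G,E,A,B,C,D,H,F]
After op 5 (rotate(-2)): offset=4, physical=[A,B,C,D,H,F,G,E], logical=[H,F,G,E,A,B,C,D]
After op 6 (rotate(+2)): offset=6, physical=[A,B,C,D,H,F,G,E], logical=[G,E,A,B,C,D,H,F]

Answer: G,E,A,B,C,D,H,F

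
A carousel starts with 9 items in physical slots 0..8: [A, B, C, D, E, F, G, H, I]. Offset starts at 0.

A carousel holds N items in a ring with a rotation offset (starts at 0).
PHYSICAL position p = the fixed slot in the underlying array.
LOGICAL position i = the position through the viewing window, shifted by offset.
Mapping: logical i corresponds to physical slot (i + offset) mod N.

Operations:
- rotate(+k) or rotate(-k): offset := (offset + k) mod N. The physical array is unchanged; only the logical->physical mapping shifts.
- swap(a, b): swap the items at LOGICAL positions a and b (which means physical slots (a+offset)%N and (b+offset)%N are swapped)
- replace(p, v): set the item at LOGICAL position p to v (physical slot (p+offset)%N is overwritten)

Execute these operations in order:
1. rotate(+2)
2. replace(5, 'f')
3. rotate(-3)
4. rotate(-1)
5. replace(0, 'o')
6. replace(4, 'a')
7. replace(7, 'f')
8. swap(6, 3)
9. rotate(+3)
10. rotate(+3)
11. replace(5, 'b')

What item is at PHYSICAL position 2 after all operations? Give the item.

Answer: a

Derivation:
After op 1 (rotate(+2)): offset=2, physical=[A,B,C,D,E,F,G,H,I], logical=[C,D,E,F,G,H,I,A,B]
After op 2 (replace(5, 'f')): offset=2, physical=[A,B,C,D,E,F,G,f,I], logical=[C,D,E,F,G,f,I,A,B]
After op 3 (rotate(-3)): offset=8, physical=[A,B,C,D,E,F,G,f,I], logical=[I,A,B,C,D,E,F,G,f]
After op 4 (rotate(-1)): offset=7, physical=[A,B,C,D,E,F,G,f,I], logical=[f,I,A,B,C,D,E,F,G]
After op 5 (replace(0, 'o')): offset=7, physical=[A,B,C,D,E,F,G,o,I], logical=[o,I,A,B,C,D,E,F,G]
After op 6 (replace(4, 'a')): offset=7, physical=[A,B,a,D,E,F,G,o,I], logical=[o,I,A,B,a,D,E,F,G]
After op 7 (replace(7, 'f')): offset=7, physical=[A,B,a,D,E,f,G,o,I], logical=[o,I,A,B,a,D,E,f,G]
After op 8 (swap(6, 3)): offset=7, physical=[A,E,a,D,B,f,G,o,I], logical=[o,I,A,E,a,D,B,f,G]
After op 9 (rotate(+3)): offset=1, physical=[A,E,a,D,B,f,G,o,I], logical=[E,a,D,B,f,G,o,I,A]
After op 10 (rotate(+3)): offset=4, physical=[A,E,a,D,B,f,G,o,I], logical=[B,f,G,o,I,A,E,a,D]
After op 11 (replace(5, 'b')): offset=4, physical=[b,E,a,D,B,f,G,o,I], logical=[B,f,G,o,I,b,E,a,D]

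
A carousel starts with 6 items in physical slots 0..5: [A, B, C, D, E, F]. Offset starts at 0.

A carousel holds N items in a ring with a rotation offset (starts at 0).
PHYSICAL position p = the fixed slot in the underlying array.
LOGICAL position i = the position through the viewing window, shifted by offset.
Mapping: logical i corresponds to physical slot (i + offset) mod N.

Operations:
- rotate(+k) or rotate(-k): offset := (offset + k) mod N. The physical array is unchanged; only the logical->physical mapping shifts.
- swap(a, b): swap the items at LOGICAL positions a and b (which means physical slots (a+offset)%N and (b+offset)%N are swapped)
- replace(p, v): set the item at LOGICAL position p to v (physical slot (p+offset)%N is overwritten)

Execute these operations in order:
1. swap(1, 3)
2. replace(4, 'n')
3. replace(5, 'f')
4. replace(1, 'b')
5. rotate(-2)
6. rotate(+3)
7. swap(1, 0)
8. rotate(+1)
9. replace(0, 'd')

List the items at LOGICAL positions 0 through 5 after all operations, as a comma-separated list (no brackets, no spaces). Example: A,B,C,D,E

After op 1 (swap(1, 3)): offset=0, physical=[A,D,C,B,E,F], logical=[A,D,C,B,E,F]
After op 2 (replace(4, 'n')): offset=0, physical=[A,D,C,B,n,F], logical=[A,D,C,B,n,F]
After op 3 (replace(5, 'f')): offset=0, physical=[A,D,C,B,n,f], logical=[A,D,C,B,n,f]
After op 4 (replace(1, 'b')): offset=0, physical=[A,b,C,B,n,f], logical=[A,b,C,B,n,f]
After op 5 (rotate(-2)): offset=4, physical=[A,b,C,B,n,f], logical=[n,f,A,b,C,B]
After op 6 (rotate(+3)): offset=1, physical=[A,b,C,B,n,f], logical=[b,C,B,n,f,A]
After op 7 (swap(1, 0)): offset=1, physical=[A,C,b,B,n,f], logical=[C,b,B,n,f,A]
After op 8 (rotate(+1)): offset=2, physical=[A,C,b,B,n,f], logical=[b,B,n,f,A,C]
After op 9 (replace(0, 'd')): offset=2, physical=[A,C,d,B,n,f], logical=[d,B,n,f,A,C]

Answer: d,B,n,f,A,C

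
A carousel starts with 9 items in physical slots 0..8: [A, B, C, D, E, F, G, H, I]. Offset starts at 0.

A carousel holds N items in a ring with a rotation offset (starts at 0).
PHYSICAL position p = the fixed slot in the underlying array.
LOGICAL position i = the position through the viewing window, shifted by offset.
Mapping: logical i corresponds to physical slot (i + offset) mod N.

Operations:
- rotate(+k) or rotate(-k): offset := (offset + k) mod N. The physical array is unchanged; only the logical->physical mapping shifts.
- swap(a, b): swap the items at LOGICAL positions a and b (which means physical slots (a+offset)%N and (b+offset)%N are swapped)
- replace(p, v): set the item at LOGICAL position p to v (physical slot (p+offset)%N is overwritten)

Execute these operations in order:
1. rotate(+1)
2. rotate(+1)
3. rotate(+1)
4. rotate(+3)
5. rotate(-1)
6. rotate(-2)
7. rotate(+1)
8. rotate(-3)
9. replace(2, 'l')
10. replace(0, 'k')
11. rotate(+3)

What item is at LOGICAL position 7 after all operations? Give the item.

After op 1 (rotate(+1)): offset=1, physical=[A,B,C,D,E,F,G,H,I], logical=[B,C,D,E,F,G,H,I,A]
After op 2 (rotate(+1)): offset=2, physical=[A,B,C,D,E,F,G,H,I], logical=[C,D,E,F,G,H,I,A,B]
After op 3 (rotate(+1)): offset=3, physical=[A,B,C,D,E,F,G,H,I], logical=[D,E,F,G,H,I,A,B,C]
After op 4 (rotate(+3)): offset=6, physical=[A,B,C,D,E,F,G,H,I], logical=[G,H,I,A,B,C,D,E,F]
After op 5 (rotate(-1)): offset=5, physical=[A,B,C,D,E,F,G,H,I], logical=[F,G,H,I,A,B,C,D,E]
After op 6 (rotate(-2)): offset=3, physical=[A,B,C,D,E,F,G,H,I], logical=[D,E,F,G,H,I,A,B,C]
After op 7 (rotate(+1)): offset=4, physical=[A,B,C,D,E,F,G,H,I], logical=[E,F,G,H,I,A,B,C,D]
After op 8 (rotate(-3)): offset=1, physical=[A,B,C,D,E,F,G,H,I], logical=[B,C,D,E,F,G,H,I,A]
After op 9 (replace(2, 'l')): offset=1, physical=[A,B,C,l,E,F,G,H,I], logical=[B,C,l,E,F,G,H,I,A]
After op 10 (replace(0, 'k')): offset=1, physical=[A,k,C,l,E,F,G,H,I], logical=[k,C,l,E,F,G,H,I,A]
After op 11 (rotate(+3)): offset=4, physical=[A,k,C,l,E,F,G,H,I], logical=[E,F,G,H,I,A,k,C,l]

Answer: C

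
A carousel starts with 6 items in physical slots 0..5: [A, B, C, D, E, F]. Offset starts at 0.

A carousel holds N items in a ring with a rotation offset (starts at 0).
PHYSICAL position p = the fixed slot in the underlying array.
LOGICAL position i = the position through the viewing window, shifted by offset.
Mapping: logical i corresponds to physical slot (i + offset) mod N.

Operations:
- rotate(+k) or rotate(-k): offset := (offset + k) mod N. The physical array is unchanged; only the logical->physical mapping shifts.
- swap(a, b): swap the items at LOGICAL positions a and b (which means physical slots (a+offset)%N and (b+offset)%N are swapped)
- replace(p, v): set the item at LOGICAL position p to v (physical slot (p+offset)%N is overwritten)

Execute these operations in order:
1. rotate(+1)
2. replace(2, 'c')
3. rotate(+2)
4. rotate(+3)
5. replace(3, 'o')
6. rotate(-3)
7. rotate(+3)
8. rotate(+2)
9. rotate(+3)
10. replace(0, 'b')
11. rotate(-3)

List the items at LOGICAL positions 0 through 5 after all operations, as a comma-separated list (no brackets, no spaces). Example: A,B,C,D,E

Answer: C,o,E,b,A,B

Derivation:
After op 1 (rotate(+1)): offset=1, physical=[A,B,C,D,E,F], logical=[B,C,D,E,F,A]
After op 2 (replace(2, 'c')): offset=1, physical=[A,B,C,c,E,F], logical=[B,C,c,E,F,A]
After op 3 (rotate(+2)): offset=3, physical=[A,B,C,c,E,F], logical=[c,E,F,A,B,C]
After op 4 (rotate(+3)): offset=0, physical=[A,B,C,c,E,F], logical=[A,B,C,c,E,F]
After op 5 (replace(3, 'o')): offset=0, physical=[A,B,C,o,E,F], logical=[A,B,C,o,E,F]
After op 6 (rotate(-3)): offset=3, physical=[A,B,C,o,E,F], logical=[o,E,F,A,B,C]
After op 7 (rotate(+3)): offset=0, physical=[A,B,C,o,E,F], logical=[A,B,C,o,E,F]
After op 8 (rotate(+2)): offset=2, physical=[A,B,C,o,E,F], logical=[C,o,E,F,A,B]
After op 9 (rotate(+3)): offset=5, physical=[A,B,C,o,E,F], logical=[F,A,B,C,o,E]
After op 10 (replace(0, 'b')): offset=5, physical=[A,B,C,o,E,b], logical=[b,A,B,C,o,E]
After op 11 (rotate(-3)): offset=2, physical=[A,B,C,o,E,b], logical=[C,o,E,b,A,B]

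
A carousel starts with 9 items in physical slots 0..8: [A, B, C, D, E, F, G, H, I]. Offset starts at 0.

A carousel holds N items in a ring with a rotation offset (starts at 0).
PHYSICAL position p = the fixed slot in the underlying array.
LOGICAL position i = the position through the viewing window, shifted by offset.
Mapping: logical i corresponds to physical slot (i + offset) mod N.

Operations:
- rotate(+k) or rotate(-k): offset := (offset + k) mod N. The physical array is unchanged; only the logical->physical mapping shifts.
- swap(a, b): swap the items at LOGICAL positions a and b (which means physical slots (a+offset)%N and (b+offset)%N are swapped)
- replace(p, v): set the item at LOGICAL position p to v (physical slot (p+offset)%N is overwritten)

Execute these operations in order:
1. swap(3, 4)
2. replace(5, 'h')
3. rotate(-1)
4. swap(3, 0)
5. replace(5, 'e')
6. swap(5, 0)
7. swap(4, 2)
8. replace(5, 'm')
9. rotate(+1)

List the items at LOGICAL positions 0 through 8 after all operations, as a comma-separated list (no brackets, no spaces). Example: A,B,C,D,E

After op 1 (swap(3, 4)): offset=0, physical=[A,B,C,E,D,F,G,H,I], logical=[A,B,C,E,D,F,G,H,I]
After op 2 (replace(5, 'h')): offset=0, physical=[A,B,C,E,D,h,G,H,I], logical=[A,B,C,E,D,h,G,H,I]
After op 3 (rotate(-1)): offset=8, physical=[A,B,C,E,D,h,G,H,I], logical=[I,A,B,C,E,D,h,G,H]
After op 4 (swap(3, 0)): offset=8, physical=[A,B,I,E,D,h,G,H,C], logical=[C,A,B,I,E,D,h,G,H]
After op 5 (replace(5, 'e')): offset=8, physical=[A,B,I,E,e,h,G,H,C], logical=[C,A,B,I,E,e,h,G,H]
After op 6 (swap(5, 0)): offset=8, physical=[A,B,I,E,C,h,G,H,e], logical=[e,A,B,I,E,C,h,G,H]
After op 7 (swap(4, 2)): offset=8, physical=[A,E,I,B,C,h,G,H,e], logical=[e,A,E,I,B,C,h,G,H]
After op 8 (replace(5, 'm')): offset=8, physical=[A,E,I,B,m,h,G,H,e], logical=[e,A,E,I,B,m,h,G,H]
After op 9 (rotate(+1)): offset=0, physical=[A,E,I,B,m,h,G,H,e], logical=[A,E,I,B,m,h,G,H,e]

Answer: A,E,I,B,m,h,G,H,e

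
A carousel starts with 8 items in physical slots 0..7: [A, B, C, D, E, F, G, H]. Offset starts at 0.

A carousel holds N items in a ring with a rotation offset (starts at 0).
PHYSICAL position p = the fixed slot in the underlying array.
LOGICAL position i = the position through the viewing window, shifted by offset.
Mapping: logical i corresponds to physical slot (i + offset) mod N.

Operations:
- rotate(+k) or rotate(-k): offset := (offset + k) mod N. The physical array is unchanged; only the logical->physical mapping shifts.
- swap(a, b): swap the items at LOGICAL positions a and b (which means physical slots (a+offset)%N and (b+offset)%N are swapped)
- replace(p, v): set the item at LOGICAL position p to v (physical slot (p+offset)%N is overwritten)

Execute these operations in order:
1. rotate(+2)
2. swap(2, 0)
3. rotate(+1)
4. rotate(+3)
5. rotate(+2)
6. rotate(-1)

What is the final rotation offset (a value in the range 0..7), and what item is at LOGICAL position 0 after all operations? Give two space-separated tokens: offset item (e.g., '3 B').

After op 1 (rotate(+2)): offset=2, physical=[A,B,C,D,E,F,G,H], logical=[C,D,E,F,G,H,A,B]
After op 2 (swap(2, 0)): offset=2, physical=[A,B,E,D,C,F,G,H], logical=[E,D,C,F,G,H,A,B]
After op 3 (rotate(+1)): offset=3, physical=[A,B,E,D,C,F,G,H], logical=[D,C,F,G,H,A,B,E]
After op 4 (rotate(+3)): offset=6, physical=[A,B,E,D,C,F,G,H], logical=[G,H,A,B,E,D,C,F]
After op 5 (rotate(+2)): offset=0, physical=[A,B,E,D,C,F,G,H], logical=[A,B,E,D,C,F,G,H]
After op 6 (rotate(-1)): offset=7, physical=[A,B,E,D,C,F,G,H], logical=[H,A,B,E,D,C,F,G]

Answer: 7 H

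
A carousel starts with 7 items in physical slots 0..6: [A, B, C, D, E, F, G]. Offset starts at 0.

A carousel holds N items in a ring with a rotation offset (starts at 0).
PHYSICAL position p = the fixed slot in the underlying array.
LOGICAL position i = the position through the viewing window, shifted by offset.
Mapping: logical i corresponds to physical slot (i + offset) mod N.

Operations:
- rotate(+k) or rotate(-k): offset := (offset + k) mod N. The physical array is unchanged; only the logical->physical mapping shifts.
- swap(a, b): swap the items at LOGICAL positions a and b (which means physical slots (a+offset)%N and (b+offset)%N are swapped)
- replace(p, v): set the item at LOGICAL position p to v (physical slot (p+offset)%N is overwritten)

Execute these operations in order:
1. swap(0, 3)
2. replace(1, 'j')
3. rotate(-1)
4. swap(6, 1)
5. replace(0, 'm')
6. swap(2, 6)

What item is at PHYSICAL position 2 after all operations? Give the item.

After op 1 (swap(0, 3)): offset=0, physical=[D,B,C,A,E,F,G], logical=[D,B,C,A,E,F,G]
After op 2 (replace(1, 'j')): offset=0, physical=[D,j,C,A,E,F,G], logical=[D,j,C,A,E,F,G]
After op 3 (rotate(-1)): offset=6, physical=[D,j,C,A,E,F,G], logical=[G,D,j,C,A,E,F]
After op 4 (swap(6, 1)): offset=6, physical=[F,j,C,A,E,D,G], logical=[G,F,j,C,A,E,D]
After op 5 (replace(0, 'm')): offset=6, physical=[F,j,C,A,E,D,m], logical=[m,F,j,C,A,E,D]
After op 6 (swap(2, 6)): offset=6, physical=[F,D,C,A,E,j,m], logical=[m,F,D,C,A,E,j]

Answer: C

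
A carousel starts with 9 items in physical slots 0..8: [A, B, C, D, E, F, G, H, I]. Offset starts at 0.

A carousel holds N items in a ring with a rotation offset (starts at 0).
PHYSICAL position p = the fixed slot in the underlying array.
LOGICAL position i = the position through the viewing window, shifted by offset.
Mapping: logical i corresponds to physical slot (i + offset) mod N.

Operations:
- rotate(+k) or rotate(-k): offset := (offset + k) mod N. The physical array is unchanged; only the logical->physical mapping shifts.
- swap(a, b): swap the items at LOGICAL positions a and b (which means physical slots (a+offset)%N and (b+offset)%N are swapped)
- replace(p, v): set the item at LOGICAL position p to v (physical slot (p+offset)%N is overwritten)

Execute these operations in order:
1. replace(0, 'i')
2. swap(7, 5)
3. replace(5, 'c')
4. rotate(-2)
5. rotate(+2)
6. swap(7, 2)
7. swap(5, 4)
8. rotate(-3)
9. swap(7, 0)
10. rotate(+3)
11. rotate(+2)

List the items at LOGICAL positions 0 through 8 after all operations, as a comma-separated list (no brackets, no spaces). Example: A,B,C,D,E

Answer: F,D,G,E,c,C,I,i,B

Derivation:
After op 1 (replace(0, 'i')): offset=0, physical=[i,B,C,D,E,F,G,H,I], logical=[i,B,C,D,E,F,G,H,I]
After op 2 (swap(7, 5)): offset=0, physical=[i,B,C,D,E,H,G,F,I], logical=[i,B,C,D,E,H,G,F,I]
After op 3 (replace(5, 'c')): offset=0, physical=[i,B,C,D,E,c,G,F,I], logical=[i,B,C,D,E,c,G,F,I]
After op 4 (rotate(-2)): offset=7, physical=[i,B,C,D,E,c,G,F,I], logical=[F,I,i,B,C,D,E,c,G]
After op 5 (rotate(+2)): offset=0, physical=[i,B,C,D,E,c,G,F,I], logical=[i,B,C,D,E,c,G,F,I]
After op 6 (swap(7, 2)): offset=0, physical=[i,B,F,D,E,c,G,C,I], logical=[i,B,F,D,E,c,G,C,I]
After op 7 (swap(5, 4)): offset=0, physical=[i,B,F,D,c,E,G,C,I], logical=[i,B,F,D,c,E,G,C,I]
After op 8 (rotate(-3)): offset=6, physical=[i,B,F,D,c,E,G,C,I], logical=[G,C,I,i,B,F,D,c,E]
After op 9 (swap(7, 0)): offset=6, physical=[i,B,F,D,G,E,c,C,I], logical=[c,C,I,i,B,F,D,G,E]
After op 10 (rotate(+3)): offset=0, physical=[i,B,F,D,G,E,c,C,I], logical=[i,B,F,D,G,E,c,C,I]
After op 11 (rotate(+2)): offset=2, physical=[i,B,F,D,G,E,c,C,I], logical=[F,D,G,E,c,C,I,i,B]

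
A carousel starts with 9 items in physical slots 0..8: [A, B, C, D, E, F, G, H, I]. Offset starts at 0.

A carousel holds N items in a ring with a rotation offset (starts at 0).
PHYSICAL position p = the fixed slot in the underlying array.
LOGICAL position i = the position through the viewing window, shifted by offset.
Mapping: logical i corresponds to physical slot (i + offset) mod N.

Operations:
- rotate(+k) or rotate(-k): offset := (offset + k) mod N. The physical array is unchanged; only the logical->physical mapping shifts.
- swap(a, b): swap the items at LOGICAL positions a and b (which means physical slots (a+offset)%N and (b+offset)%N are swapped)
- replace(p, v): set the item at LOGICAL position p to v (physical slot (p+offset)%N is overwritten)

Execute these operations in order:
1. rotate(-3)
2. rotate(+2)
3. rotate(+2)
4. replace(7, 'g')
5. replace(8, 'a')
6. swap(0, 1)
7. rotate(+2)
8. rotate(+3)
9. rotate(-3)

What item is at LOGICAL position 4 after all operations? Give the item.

After op 1 (rotate(-3)): offset=6, physical=[A,B,C,D,E,F,G,H,I], logical=[G,H,I,A,B,C,D,E,F]
After op 2 (rotate(+2)): offset=8, physical=[A,B,C,D,E,F,G,H,I], logical=[I,A,B,C,D,E,F,G,H]
After op 3 (rotate(+2)): offset=1, physical=[A,B,C,D,E,F,G,H,I], logical=[B,C,D,E,F,G,H,I,A]
After op 4 (replace(7, 'g')): offset=1, physical=[A,B,C,D,E,F,G,H,g], logical=[B,C,D,E,F,G,H,g,A]
After op 5 (replace(8, 'a')): offset=1, physical=[a,B,C,D,E,F,G,H,g], logical=[B,C,D,E,F,G,H,g,a]
After op 6 (swap(0, 1)): offset=1, physical=[a,C,B,D,E,F,G,H,g], logical=[C,B,D,E,F,G,H,g,a]
After op 7 (rotate(+2)): offset=3, physical=[a,C,B,D,E,F,G,H,g], logical=[D,E,F,G,H,g,a,C,B]
After op 8 (rotate(+3)): offset=6, physical=[a,C,B,D,E,F,G,H,g], logical=[G,H,g,a,C,B,D,E,F]
After op 9 (rotate(-3)): offset=3, physical=[a,C,B,D,E,F,G,H,g], logical=[D,E,F,G,H,g,a,C,B]

Answer: H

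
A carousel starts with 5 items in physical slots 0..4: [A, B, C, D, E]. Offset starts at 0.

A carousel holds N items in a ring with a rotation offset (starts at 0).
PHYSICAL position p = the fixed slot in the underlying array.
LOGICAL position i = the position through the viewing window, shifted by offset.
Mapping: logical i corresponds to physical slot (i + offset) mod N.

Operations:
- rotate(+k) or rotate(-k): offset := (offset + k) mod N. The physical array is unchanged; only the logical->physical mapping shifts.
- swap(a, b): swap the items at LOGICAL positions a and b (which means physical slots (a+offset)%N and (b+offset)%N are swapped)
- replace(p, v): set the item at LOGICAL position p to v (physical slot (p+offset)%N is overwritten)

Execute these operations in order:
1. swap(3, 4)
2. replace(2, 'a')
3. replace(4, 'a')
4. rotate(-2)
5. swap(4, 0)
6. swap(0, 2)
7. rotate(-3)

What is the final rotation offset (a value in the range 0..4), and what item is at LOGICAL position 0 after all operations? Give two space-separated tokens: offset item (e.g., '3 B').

After op 1 (swap(3, 4)): offset=0, physical=[A,B,C,E,D], logical=[A,B,C,E,D]
After op 2 (replace(2, 'a')): offset=0, physical=[A,B,a,E,D], logical=[A,B,a,E,D]
After op 3 (replace(4, 'a')): offset=0, physical=[A,B,a,E,a], logical=[A,B,a,E,a]
After op 4 (rotate(-2)): offset=3, physical=[A,B,a,E,a], logical=[E,a,A,B,a]
After op 5 (swap(4, 0)): offset=3, physical=[A,B,E,a,a], logical=[a,a,A,B,E]
After op 6 (swap(0, 2)): offset=3, physical=[a,B,E,A,a], logical=[A,a,a,B,E]
After op 7 (rotate(-3)): offset=0, physical=[a,B,E,A,a], logical=[a,B,E,A,a]

Answer: 0 a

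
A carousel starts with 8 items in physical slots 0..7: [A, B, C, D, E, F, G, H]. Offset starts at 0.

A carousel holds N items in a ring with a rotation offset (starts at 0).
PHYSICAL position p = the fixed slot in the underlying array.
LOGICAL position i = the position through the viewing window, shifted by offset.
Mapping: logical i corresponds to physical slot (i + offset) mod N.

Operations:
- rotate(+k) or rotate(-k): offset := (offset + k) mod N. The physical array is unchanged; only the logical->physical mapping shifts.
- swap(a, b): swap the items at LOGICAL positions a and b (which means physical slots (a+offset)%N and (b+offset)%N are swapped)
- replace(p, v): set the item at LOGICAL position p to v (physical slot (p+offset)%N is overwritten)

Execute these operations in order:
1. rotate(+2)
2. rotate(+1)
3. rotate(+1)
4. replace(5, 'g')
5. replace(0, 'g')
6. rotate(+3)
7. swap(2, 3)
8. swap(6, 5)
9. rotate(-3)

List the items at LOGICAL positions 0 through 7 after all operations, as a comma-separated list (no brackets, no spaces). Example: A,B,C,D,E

After op 1 (rotate(+2)): offset=2, physical=[A,B,C,D,E,F,G,H], logical=[C,D,E,F,G,H,A,B]
After op 2 (rotate(+1)): offset=3, physical=[A,B,C,D,E,F,G,H], logical=[D,E,F,G,H,A,B,C]
After op 3 (rotate(+1)): offset=4, physical=[A,B,C,D,E,F,G,H], logical=[E,F,G,H,A,B,C,D]
After op 4 (replace(5, 'g')): offset=4, physical=[A,g,C,D,E,F,G,H], logical=[E,F,G,H,A,g,C,D]
After op 5 (replace(0, 'g')): offset=4, physical=[A,g,C,D,g,F,G,H], logical=[g,F,G,H,A,g,C,D]
After op 6 (rotate(+3)): offset=7, physical=[A,g,C,D,g,F,G,H], logical=[H,A,g,C,D,g,F,G]
After op 7 (swap(2, 3)): offset=7, physical=[A,C,g,D,g,F,G,H], logical=[H,A,C,g,D,g,F,G]
After op 8 (swap(6, 5)): offset=7, physical=[A,C,g,D,F,g,G,H], logical=[H,A,C,g,D,F,g,G]
After op 9 (rotate(-3)): offset=4, physical=[A,C,g,D,F,g,G,H], logical=[F,g,G,H,A,C,g,D]

Answer: F,g,G,H,A,C,g,D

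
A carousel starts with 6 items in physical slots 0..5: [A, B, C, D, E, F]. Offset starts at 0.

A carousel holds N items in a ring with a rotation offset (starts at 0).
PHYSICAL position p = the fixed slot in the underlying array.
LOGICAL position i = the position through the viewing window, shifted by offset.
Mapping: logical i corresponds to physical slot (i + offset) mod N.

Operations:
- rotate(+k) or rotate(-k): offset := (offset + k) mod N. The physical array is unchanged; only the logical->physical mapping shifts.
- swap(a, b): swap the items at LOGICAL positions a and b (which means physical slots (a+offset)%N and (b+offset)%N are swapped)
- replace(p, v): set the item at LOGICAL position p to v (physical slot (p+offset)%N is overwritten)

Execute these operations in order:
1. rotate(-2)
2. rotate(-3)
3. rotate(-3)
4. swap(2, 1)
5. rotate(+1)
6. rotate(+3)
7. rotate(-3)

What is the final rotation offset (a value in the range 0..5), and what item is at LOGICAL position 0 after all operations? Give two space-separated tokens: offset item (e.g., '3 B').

Answer: 5 A

Derivation:
After op 1 (rotate(-2)): offset=4, physical=[A,B,C,D,E,F], logical=[E,F,A,B,C,D]
After op 2 (rotate(-3)): offset=1, physical=[A,B,C,D,E,F], logical=[B,C,D,E,F,A]
After op 3 (rotate(-3)): offset=4, physical=[A,B,C,D,E,F], logical=[E,F,A,B,C,D]
After op 4 (swap(2, 1)): offset=4, physical=[F,B,C,D,E,A], logical=[E,A,F,B,C,D]
After op 5 (rotate(+1)): offset=5, physical=[F,B,C,D,E,A], logical=[A,F,B,C,D,E]
After op 6 (rotate(+3)): offset=2, physical=[F,B,C,D,E,A], logical=[C,D,E,A,F,B]
After op 7 (rotate(-3)): offset=5, physical=[F,B,C,D,E,A], logical=[A,F,B,C,D,E]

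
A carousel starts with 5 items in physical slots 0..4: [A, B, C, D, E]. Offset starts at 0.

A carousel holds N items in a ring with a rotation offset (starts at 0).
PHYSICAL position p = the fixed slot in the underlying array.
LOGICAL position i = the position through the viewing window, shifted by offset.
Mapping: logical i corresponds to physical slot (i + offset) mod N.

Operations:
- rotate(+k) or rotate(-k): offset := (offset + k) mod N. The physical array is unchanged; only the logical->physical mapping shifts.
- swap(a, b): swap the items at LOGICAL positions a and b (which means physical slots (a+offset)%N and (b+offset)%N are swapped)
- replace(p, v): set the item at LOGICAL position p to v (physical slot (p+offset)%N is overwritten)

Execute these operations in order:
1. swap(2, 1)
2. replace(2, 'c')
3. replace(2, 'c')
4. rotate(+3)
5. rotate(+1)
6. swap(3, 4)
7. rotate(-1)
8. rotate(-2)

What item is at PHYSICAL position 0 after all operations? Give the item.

After op 1 (swap(2, 1)): offset=0, physical=[A,C,B,D,E], logical=[A,C,B,D,E]
After op 2 (replace(2, 'c')): offset=0, physical=[A,C,c,D,E], logical=[A,C,c,D,E]
After op 3 (replace(2, 'c')): offset=0, physical=[A,C,c,D,E], logical=[A,C,c,D,E]
After op 4 (rotate(+3)): offset=3, physical=[A,C,c,D,E], logical=[D,E,A,C,c]
After op 5 (rotate(+1)): offset=4, physical=[A,C,c,D,E], logical=[E,A,C,c,D]
After op 6 (swap(3, 4)): offset=4, physical=[A,C,D,c,E], logical=[E,A,C,D,c]
After op 7 (rotate(-1)): offset=3, physical=[A,C,D,c,E], logical=[c,E,A,C,D]
After op 8 (rotate(-2)): offset=1, physical=[A,C,D,c,E], logical=[C,D,c,E,A]

Answer: A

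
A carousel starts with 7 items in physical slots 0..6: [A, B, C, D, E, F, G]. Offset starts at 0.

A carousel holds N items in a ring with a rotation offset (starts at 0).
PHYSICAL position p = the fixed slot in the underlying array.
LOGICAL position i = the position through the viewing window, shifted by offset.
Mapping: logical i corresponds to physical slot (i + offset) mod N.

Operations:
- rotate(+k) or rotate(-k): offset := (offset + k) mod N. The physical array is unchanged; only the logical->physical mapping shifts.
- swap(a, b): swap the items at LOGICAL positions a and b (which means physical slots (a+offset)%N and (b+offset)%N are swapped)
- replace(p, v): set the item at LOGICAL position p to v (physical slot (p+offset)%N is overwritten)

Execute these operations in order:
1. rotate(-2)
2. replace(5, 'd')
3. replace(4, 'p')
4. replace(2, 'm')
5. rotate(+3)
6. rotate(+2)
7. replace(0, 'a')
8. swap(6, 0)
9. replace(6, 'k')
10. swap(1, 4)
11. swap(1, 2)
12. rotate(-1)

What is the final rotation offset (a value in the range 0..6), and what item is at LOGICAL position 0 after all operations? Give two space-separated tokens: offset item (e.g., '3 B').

After op 1 (rotate(-2)): offset=5, physical=[A,B,C,D,E,F,G], logical=[F,G,A,B,C,D,E]
After op 2 (replace(5, 'd')): offset=5, physical=[A,B,C,d,E,F,G], logical=[F,G,A,B,C,d,E]
After op 3 (replace(4, 'p')): offset=5, physical=[A,B,p,d,E,F,G], logical=[F,G,A,B,p,d,E]
After op 4 (replace(2, 'm')): offset=5, physical=[m,B,p,d,E,F,G], logical=[F,G,m,B,p,d,E]
After op 5 (rotate(+3)): offset=1, physical=[m,B,p,d,E,F,G], logical=[B,p,d,E,F,G,m]
After op 6 (rotate(+2)): offset=3, physical=[m,B,p,d,E,F,G], logical=[d,E,F,G,m,B,p]
After op 7 (replace(0, 'a')): offset=3, physical=[m,B,p,a,E,F,G], logical=[a,E,F,G,m,B,p]
After op 8 (swap(6, 0)): offset=3, physical=[m,B,a,p,E,F,G], logical=[p,E,F,G,m,B,a]
After op 9 (replace(6, 'k')): offset=3, physical=[m,B,k,p,E,F,G], logical=[p,E,F,G,m,B,k]
After op 10 (swap(1, 4)): offset=3, physical=[E,B,k,p,m,F,G], logical=[p,m,F,G,E,B,k]
After op 11 (swap(1, 2)): offset=3, physical=[E,B,k,p,F,m,G], logical=[p,F,m,G,E,B,k]
After op 12 (rotate(-1)): offset=2, physical=[E,B,k,p,F,m,G], logical=[k,p,F,m,G,E,B]

Answer: 2 k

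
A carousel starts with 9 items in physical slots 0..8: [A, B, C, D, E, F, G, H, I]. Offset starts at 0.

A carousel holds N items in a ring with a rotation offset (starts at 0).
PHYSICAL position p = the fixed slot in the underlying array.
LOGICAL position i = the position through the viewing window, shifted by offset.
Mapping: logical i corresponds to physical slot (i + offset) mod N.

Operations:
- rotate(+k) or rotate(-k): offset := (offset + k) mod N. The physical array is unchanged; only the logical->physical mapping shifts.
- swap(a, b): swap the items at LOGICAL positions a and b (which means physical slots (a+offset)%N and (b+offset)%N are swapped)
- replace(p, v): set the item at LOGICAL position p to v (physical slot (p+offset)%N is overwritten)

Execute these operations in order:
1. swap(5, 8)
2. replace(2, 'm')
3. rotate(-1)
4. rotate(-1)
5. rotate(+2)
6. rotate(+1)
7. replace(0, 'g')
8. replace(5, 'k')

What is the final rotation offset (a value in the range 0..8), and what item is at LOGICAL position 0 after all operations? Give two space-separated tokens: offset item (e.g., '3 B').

Answer: 1 g

Derivation:
After op 1 (swap(5, 8)): offset=0, physical=[A,B,C,D,E,I,G,H,F], logical=[A,B,C,D,E,I,G,H,F]
After op 2 (replace(2, 'm')): offset=0, physical=[A,B,m,D,E,I,G,H,F], logical=[A,B,m,D,E,I,G,H,F]
After op 3 (rotate(-1)): offset=8, physical=[A,B,m,D,E,I,G,H,F], logical=[F,A,B,m,D,E,I,G,H]
After op 4 (rotate(-1)): offset=7, physical=[A,B,m,D,E,I,G,H,F], logical=[H,F,A,B,m,D,E,I,G]
After op 5 (rotate(+2)): offset=0, physical=[A,B,m,D,E,I,G,H,F], logical=[A,B,m,D,E,I,G,H,F]
After op 6 (rotate(+1)): offset=1, physical=[A,B,m,D,E,I,G,H,F], logical=[B,m,D,E,I,G,H,F,A]
After op 7 (replace(0, 'g')): offset=1, physical=[A,g,m,D,E,I,G,H,F], logical=[g,m,D,E,I,G,H,F,A]
After op 8 (replace(5, 'k')): offset=1, physical=[A,g,m,D,E,I,k,H,F], logical=[g,m,D,E,I,k,H,F,A]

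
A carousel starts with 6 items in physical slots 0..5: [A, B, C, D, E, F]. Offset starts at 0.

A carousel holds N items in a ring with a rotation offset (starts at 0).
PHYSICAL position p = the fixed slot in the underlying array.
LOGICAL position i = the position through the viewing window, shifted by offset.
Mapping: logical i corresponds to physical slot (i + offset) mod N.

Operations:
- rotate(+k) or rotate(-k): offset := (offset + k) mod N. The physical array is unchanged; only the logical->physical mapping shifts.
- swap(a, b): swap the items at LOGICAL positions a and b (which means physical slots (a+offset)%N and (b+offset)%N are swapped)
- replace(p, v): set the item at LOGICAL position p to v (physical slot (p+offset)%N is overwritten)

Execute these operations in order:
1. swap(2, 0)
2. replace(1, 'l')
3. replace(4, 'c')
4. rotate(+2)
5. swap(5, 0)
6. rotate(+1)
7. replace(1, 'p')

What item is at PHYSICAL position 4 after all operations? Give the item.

After op 1 (swap(2, 0)): offset=0, physical=[C,B,A,D,E,F], logical=[C,B,A,D,E,F]
After op 2 (replace(1, 'l')): offset=0, physical=[C,l,A,D,E,F], logical=[C,l,A,D,E,F]
After op 3 (replace(4, 'c')): offset=0, physical=[C,l,A,D,c,F], logical=[C,l,A,D,c,F]
After op 4 (rotate(+2)): offset=2, physical=[C,l,A,D,c,F], logical=[A,D,c,F,C,l]
After op 5 (swap(5, 0)): offset=2, physical=[C,A,l,D,c,F], logical=[l,D,c,F,C,A]
After op 6 (rotate(+1)): offset=3, physical=[C,A,l,D,c,F], logical=[D,c,F,C,A,l]
After op 7 (replace(1, 'p')): offset=3, physical=[C,A,l,D,p,F], logical=[D,p,F,C,A,l]

Answer: p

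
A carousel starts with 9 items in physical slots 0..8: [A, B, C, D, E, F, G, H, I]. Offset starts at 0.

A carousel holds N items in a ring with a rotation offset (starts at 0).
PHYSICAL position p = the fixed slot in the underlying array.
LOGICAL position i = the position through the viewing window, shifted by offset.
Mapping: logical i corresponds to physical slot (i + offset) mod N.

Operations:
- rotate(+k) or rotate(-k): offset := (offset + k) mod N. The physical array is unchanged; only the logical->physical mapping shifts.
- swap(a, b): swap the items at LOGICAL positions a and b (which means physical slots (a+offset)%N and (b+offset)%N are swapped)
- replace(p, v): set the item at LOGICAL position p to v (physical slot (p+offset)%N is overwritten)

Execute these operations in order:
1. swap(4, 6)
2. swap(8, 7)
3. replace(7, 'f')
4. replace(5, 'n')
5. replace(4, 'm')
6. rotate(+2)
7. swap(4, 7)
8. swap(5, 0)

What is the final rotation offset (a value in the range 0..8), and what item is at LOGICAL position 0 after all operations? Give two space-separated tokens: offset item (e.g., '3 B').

After op 1 (swap(4, 6)): offset=0, physical=[A,B,C,D,G,F,E,H,I], logical=[A,B,C,D,G,F,E,H,I]
After op 2 (swap(8, 7)): offset=0, physical=[A,B,C,D,G,F,E,I,H], logical=[A,B,C,D,G,F,E,I,H]
After op 3 (replace(7, 'f')): offset=0, physical=[A,B,C,D,G,F,E,f,H], logical=[A,B,C,D,G,F,E,f,H]
After op 4 (replace(5, 'n')): offset=0, physical=[A,B,C,D,G,n,E,f,H], logical=[A,B,C,D,G,n,E,f,H]
After op 5 (replace(4, 'm')): offset=0, physical=[A,B,C,D,m,n,E,f,H], logical=[A,B,C,D,m,n,E,f,H]
After op 6 (rotate(+2)): offset=2, physical=[A,B,C,D,m,n,E,f,H], logical=[C,D,m,n,E,f,H,A,B]
After op 7 (swap(4, 7)): offset=2, physical=[E,B,C,D,m,n,A,f,H], logical=[C,D,m,n,A,f,H,E,B]
After op 8 (swap(5, 0)): offset=2, physical=[E,B,f,D,m,n,A,C,H], logical=[f,D,m,n,A,C,H,E,B]

Answer: 2 f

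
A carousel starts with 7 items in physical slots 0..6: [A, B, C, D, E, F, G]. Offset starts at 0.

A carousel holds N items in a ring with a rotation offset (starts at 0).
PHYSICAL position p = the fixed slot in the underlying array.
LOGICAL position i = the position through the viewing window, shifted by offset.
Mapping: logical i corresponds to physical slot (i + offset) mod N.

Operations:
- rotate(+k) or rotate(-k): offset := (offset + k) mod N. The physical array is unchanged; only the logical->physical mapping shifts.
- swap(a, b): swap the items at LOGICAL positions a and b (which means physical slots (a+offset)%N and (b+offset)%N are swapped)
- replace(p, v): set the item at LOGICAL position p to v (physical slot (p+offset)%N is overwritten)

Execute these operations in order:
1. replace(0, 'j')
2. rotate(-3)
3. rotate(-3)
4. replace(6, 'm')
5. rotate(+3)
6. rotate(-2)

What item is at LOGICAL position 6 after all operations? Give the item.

After op 1 (replace(0, 'j')): offset=0, physical=[j,B,C,D,E,F,G], logical=[j,B,C,D,E,F,G]
After op 2 (rotate(-3)): offset=4, physical=[j,B,C,D,E,F,G], logical=[E,F,G,j,B,C,D]
After op 3 (rotate(-3)): offset=1, physical=[j,B,C,D,E,F,G], logical=[B,C,D,E,F,G,j]
After op 4 (replace(6, 'm')): offset=1, physical=[m,B,C,D,E,F,G], logical=[B,C,D,E,F,G,m]
After op 5 (rotate(+3)): offset=4, physical=[m,B,C,D,E,F,G], logical=[E,F,G,m,B,C,D]
After op 6 (rotate(-2)): offset=2, physical=[m,B,C,D,E,F,G], logical=[C,D,E,F,G,m,B]

Answer: B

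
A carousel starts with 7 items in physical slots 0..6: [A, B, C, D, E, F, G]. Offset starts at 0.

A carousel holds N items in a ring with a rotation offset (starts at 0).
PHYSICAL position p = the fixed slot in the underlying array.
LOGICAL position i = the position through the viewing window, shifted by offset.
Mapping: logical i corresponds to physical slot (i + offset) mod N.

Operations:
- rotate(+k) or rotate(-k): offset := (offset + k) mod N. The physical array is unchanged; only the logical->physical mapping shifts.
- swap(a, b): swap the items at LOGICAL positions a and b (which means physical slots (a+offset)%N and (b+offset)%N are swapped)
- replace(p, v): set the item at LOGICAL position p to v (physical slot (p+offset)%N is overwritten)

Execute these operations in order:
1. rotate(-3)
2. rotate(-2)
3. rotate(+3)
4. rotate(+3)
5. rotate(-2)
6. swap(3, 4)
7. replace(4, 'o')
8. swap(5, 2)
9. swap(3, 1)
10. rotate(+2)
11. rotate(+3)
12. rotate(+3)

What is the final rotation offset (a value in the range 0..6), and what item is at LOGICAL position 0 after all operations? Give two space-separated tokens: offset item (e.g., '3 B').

Answer: 0 D

Derivation:
After op 1 (rotate(-3)): offset=4, physical=[A,B,C,D,E,F,G], logical=[E,F,G,A,B,C,D]
After op 2 (rotate(-2)): offset=2, physical=[A,B,C,D,E,F,G], logical=[C,D,E,F,G,A,B]
After op 3 (rotate(+3)): offset=5, physical=[A,B,C,D,E,F,G], logical=[F,G,A,B,C,D,E]
After op 4 (rotate(+3)): offset=1, physical=[A,B,C,D,E,F,G], logical=[B,C,D,E,F,G,A]
After op 5 (rotate(-2)): offset=6, physical=[A,B,C,D,E,F,G], logical=[G,A,B,C,D,E,F]
After op 6 (swap(3, 4)): offset=6, physical=[A,B,D,C,E,F,G], logical=[G,A,B,D,C,E,F]
After op 7 (replace(4, 'o')): offset=6, physical=[A,B,D,o,E,F,G], logical=[G,A,B,D,o,E,F]
After op 8 (swap(5, 2)): offset=6, physical=[A,E,D,o,B,F,G], logical=[G,A,E,D,o,B,F]
After op 9 (swap(3, 1)): offset=6, physical=[D,E,A,o,B,F,G], logical=[G,D,E,A,o,B,F]
After op 10 (rotate(+2)): offset=1, physical=[D,E,A,o,B,F,G], logical=[E,A,o,B,F,G,D]
After op 11 (rotate(+3)): offset=4, physical=[D,E,A,o,B,F,G], logical=[B,F,G,D,E,A,o]
After op 12 (rotate(+3)): offset=0, physical=[D,E,A,o,B,F,G], logical=[D,E,A,o,B,F,G]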